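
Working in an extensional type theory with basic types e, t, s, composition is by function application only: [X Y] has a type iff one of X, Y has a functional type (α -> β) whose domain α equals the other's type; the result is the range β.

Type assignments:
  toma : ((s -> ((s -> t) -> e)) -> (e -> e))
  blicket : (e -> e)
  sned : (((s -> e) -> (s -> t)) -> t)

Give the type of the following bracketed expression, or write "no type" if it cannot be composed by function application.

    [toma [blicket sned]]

no type

At [blicket sned]: neither (e -> e) nor (((s -> e) -> (s -> t)) -> t) can take the other as argument; the node is ill-typed.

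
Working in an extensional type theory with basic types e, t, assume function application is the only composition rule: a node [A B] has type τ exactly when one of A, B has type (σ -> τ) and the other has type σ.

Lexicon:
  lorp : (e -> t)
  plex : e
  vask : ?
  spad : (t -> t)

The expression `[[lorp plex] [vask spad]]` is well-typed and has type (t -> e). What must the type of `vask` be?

((t -> t) -> (t -> (t -> e)))

At [[lorp plex] [vask spad]] (required: (t -> e)): [lorp plex] is t, which is not a function with range (t -> e); hence [vask spad] is the functor — type (t -> (t -> e)).
At [vask spad] (required: (t -> (t -> e))): spad is (t -> t), which is not a function with range (t -> (t -> e)); hence vask is the functor — type ((t -> t) -> (t -> (t -> e))).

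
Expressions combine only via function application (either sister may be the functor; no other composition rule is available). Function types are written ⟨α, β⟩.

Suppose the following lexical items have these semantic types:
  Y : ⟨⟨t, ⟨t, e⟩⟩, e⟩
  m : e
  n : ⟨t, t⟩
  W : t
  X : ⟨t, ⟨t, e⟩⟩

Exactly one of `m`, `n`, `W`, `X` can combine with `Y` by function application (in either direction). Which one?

m : e — no; Y wants ⟨t, ⟨t, e⟩⟩, and m wants nothing (atomic).
n : ⟨t, t⟩ — no; Y wants ⟨t, ⟨t, e⟩⟩, and n wants t.
W : t — no; Y wants ⟨t, ⟨t, e⟩⟩, and W wants nothing (atomic).
X — combines: Y : ⟨⟨t, ⟨t, e⟩⟩, e⟩ takes X : ⟨t, ⟨t, e⟩⟩ as argument, giving e.

X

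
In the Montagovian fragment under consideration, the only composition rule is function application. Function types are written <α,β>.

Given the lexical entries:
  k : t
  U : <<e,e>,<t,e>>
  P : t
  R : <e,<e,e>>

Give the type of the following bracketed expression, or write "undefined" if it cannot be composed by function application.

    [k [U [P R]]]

[P R]: t with <e,<e,e>> — neither is a function whose domain matches the other; composition fails here.

undefined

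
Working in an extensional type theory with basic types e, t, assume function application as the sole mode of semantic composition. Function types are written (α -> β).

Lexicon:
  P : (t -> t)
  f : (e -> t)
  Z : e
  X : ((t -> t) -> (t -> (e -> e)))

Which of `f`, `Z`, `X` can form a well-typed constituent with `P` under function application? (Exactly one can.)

X

f : (e -> t) — no; P wants t, and f wants e.
Z : e — no; P wants t, and Z wants nothing (atomic).
X — combines: X : ((t -> t) -> (t -> (e -> e))) takes P : (t -> t) as argument, giving (t -> (e -> e)).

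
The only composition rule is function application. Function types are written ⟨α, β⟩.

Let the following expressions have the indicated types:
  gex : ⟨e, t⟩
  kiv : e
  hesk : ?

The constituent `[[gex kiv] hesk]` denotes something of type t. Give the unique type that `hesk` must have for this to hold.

⟨t, t⟩

[[gex kiv] hesk] is required to be t. [gex kiv] : t cannot yield t as functor, so hesk : ⟨t, t⟩.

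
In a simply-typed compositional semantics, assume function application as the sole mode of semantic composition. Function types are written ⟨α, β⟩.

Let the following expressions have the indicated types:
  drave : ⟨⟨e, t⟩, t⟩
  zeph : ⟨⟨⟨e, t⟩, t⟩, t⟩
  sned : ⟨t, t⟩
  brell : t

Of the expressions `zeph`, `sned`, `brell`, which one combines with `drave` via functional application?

zeph — combines: zeph : ⟨⟨⟨e, t⟩, t⟩, t⟩ takes drave : ⟨⟨e, t⟩, t⟩ as argument, giving t.
sned : ⟨t, t⟩ — does not combine with drave.
brell : t — does not combine with drave.

zeph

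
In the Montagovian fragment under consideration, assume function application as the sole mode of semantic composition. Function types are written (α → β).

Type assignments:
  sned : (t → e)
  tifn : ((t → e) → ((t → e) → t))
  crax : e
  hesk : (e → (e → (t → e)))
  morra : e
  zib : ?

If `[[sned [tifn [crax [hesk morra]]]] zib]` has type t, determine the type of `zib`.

(t → t)

At [[sned [tifn [crax [hesk morra]]]] zib] (required: t): [sned [tifn [crax [hesk morra]]]] is t, which is not a function with range t; hence zib is the functor — type (t → t).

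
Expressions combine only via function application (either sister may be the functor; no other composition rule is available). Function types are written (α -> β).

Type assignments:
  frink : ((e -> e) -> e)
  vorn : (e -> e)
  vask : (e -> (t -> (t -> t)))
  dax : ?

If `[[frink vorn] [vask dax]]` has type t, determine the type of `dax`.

For [[frink vorn] [vask dax]] to have type t with [frink vorn] of type e, [vask dax] must be the function: [vask dax] : (e -> t).
For [vask dax] to have type (e -> t) with vask of type (e -> (t -> (t -> t))), dax must be the function: dax : ((e -> (t -> (t -> t))) -> (e -> t)).

((e -> (t -> (t -> t))) -> (e -> t))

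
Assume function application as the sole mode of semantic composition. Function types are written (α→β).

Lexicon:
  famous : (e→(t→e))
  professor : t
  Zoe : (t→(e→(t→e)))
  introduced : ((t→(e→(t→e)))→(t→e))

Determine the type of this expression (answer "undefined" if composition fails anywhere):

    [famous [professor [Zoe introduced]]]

(t→e)

[Zoe introduced]: introduced is ((t→(e→(t→e)))→(t→e)), Zoe is (t→(e→(t→e))); result (t→e).
[professor [Zoe introduced]]: [Zoe introduced] is (t→e), professor is t; result e.
[famous [professor [Zoe introduced]]]: famous is (e→(t→e)), [professor [Zoe introduced]] is e; result (t→e).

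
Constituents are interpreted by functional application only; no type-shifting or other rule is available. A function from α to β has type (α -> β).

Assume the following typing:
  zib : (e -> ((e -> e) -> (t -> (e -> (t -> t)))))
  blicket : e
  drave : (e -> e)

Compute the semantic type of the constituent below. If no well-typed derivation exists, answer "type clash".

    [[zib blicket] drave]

[zib blicket]: (e -> ((e -> e) -> (t -> (e -> (t -> t))))) applied to e yields ((e -> e) -> (t -> (e -> (t -> t)))).
[[zib blicket] drave]: ((e -> e) -> (t -> (e -> (t -> t)))) applied to (e -> e) yields (t -> (e -> (t -> t))).

(t -> (e -> (t -> t)))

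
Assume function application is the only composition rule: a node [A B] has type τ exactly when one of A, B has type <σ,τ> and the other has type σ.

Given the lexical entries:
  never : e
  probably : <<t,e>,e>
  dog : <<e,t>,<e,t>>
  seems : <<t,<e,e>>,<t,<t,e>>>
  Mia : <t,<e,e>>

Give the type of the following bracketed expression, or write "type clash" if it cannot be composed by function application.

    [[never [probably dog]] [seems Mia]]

At [probably dog]: neither <<t,e>,e> nor <<e,t>,<e,t>> can take the other as argument; the node is ill-typed.

type clash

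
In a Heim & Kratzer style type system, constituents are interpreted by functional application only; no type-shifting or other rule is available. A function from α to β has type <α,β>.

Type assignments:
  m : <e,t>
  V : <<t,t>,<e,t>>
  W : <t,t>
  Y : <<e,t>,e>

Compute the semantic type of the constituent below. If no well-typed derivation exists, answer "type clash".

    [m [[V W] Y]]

t

[V W]: V is <<t,t>,<e,t>>, W is <t,t>; result <e,t>.
[[V W] Y]: Y is <<e,t>,e>, [V W] is <e,t>; result e.
[m [[V W] Y]]: m is <e,t>, [[V W] Y] is e; result t.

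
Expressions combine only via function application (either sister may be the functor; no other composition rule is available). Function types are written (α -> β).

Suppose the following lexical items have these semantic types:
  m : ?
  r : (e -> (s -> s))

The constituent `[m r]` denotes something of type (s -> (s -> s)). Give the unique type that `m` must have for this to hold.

[m r] is required to be (s -> (s -> s)). r : (e -> (s -> s)) cannot yield (s -> (s -> s)) as functor, so m : ((e -> (s -> s)) -> (s -> (s -> s))).

((e -> (s -> s)) -> (s -> (s -> s)))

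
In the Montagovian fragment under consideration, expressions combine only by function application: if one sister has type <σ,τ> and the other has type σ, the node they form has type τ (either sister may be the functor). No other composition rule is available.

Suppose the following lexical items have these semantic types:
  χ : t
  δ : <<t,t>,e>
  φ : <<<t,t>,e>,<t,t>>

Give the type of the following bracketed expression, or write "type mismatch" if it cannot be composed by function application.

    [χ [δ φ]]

[δ φ]: <<<t,t>,e>,<t,t>> applied to <<t,t>,e> yields <t,t>.
[χ [δ φ]]: <t,t> applied to t yields t.

t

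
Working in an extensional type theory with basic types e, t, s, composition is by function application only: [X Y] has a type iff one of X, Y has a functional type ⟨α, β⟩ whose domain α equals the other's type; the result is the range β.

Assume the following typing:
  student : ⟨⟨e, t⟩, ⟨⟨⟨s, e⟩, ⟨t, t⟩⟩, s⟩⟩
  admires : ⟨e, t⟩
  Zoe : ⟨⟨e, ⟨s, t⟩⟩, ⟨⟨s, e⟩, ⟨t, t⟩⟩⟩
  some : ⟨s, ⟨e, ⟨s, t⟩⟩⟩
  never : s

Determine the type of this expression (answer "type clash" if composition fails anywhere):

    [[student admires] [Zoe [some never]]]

s

At [student admires], student : ⟨⟨e, t⟩, ⟨⟨⟨s, e⟩, ⟨t, t⟩⟩, s⟩⟩ takes admires : ⟨e, t⟩, giving ⟨⟨⟨s, e⟩, ⟨t, t⟩⟩, s⟩.
At [some never], some : ⟨s, ⟨e, ⟨s, t⟩⟩⟩ takes never : s, giving ⟨e, ⟨s, t⟩⟩.
At [Zoe [some never]], Zoe : ⟨⟨e, ⟨s, t⟩⟩, ⟨⟨s, e⟩, ⟨t, t⟩⟩⟩ takes [some never] : ⟨e, ⟨s, t⟩⟩, giving ⟨⟨s, e⟩, ⟨t, t⟩⟩.
At [[student admires] [Zoe [some never]]], [student admires] : ⟨⟨⟨s, e⟩, ⟨t, t⟩⟩, s⟩ takes [Zoe [some never]] : ⟨⟨s, e⟩, ⟨t, t⟩⟩, giving s.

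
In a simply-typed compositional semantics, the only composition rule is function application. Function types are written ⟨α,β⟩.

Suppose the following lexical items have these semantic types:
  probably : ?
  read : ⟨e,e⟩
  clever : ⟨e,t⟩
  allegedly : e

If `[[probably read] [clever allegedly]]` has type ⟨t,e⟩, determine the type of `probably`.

For [[probably read] [clever allegedly]] to have type ⟨t,e⟩ with [clever allegedly] of type t, [probably read] must be the function: [probably read] : ⟨t,⟨t,e⟩⟩.
For [probably read] to have type ⟨t,⟨t,e⟩⟩ with read of type ⟨e,e⟩, probably must be the function: probably : ⟨⟨e,e⟩,⟨t,⟨t,e⟩⟩⟩.

⟨⟨e,e⟩,⟨t,⟨t,e⟩⟩⟩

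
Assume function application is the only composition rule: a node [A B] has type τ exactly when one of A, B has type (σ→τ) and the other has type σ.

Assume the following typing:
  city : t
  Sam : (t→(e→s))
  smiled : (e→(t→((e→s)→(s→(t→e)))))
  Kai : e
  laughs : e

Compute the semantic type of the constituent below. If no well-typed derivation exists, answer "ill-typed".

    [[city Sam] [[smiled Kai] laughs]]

[city Sam]: functor Sam : (t→(e→s)), argument city : t; result (e→s).
[smiled Kai]: functor smiled : (e→(t→((e→s)→(s→(t→e))))), argument Kai : e; result (t→((e→s)→(s→(t→e)))).
[[smiled Kai] laughs]: (t→((e→s)→(s→(t→e)))) with e — neither is a function whose domain matches the other; composition fails here.

ill-typed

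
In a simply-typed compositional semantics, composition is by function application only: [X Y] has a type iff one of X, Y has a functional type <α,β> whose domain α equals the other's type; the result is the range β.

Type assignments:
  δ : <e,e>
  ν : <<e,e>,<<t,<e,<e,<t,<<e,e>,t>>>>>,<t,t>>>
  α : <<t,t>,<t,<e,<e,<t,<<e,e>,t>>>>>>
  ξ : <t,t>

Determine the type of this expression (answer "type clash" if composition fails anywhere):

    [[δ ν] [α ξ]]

<t,t>

[δ ν] — ν of type <<e,e>,<<t,<e,<e,<t,<<e,e>,t>>>>>,<t,t>>> combines with δ of type <e,e>: type <<t,<e,<e,<t,<<e,e>,t>>>>>,<t,t>>.
[α ξ] — α of type <<t,t>,<t,<e,<e,<t,<<e,e>,t>>>>>> combines with ξ of type <t,t>: type <t,<e,<e,<t,<<e,e>,t>>>>>.
[[δ ν] [α ξ]] — [δ ν] of type <<t,<e,<e,<t,<<e,e>,t>>>>>,<t,t>> combines with [α ξ] of type <t,<e,<e,<t,<<e,e>,t>>>>>: type <t,t>.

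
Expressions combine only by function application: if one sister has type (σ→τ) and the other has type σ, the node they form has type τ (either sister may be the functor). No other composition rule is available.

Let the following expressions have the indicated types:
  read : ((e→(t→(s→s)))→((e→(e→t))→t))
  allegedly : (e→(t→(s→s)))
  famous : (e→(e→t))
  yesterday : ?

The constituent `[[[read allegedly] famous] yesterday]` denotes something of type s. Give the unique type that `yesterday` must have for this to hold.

[[[read allegedly] famous] yesterday] must have type s. The sister [[read allegedly] famous] has type t; that is not a function onto s, so yesterday must be the functor, of type (t→s).

(t→s)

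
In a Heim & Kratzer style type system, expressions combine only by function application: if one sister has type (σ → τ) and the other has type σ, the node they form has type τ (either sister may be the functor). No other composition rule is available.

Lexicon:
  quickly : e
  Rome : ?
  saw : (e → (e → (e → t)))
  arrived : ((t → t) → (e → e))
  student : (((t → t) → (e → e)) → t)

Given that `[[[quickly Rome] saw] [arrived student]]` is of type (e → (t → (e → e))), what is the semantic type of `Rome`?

[[[quickly Rome] saw] [arrived student]] must have type (e → (t → (e → e))). The sister [arrived student] has type t; that is not a function onto (e → (t → (e → e))), so [[quickly Rome] saw] must be the functor, of type (t → (e → (t → (e → e)))).
[[quickly Rome] saw] must have type (t → (e → (t → (e → e)))). The sister saw has type (e → (e → (e → t))); that is not a function onto (t → (e → (t → (e → e)))), so [quickly Rome] must be the functor, of type ((e → (e → (e → t))) → (t → (e → (t → (e → e))))).
[quickly Rome] must have type ((e → (e → (e → t))) → (t → (e → (t → (e → e))))). The sister quickly has type e; that is not a function onto ((e → (e → (e → t))) → (t → (e → (t → (e → e))))), so Rome must be the functor, of type (e → ((e → (e → (e → t))) → (t → (e → (t → (e → e)))))).

(e → ((e → (e → (e → t))) → (t → (e → (t → (e → e))))))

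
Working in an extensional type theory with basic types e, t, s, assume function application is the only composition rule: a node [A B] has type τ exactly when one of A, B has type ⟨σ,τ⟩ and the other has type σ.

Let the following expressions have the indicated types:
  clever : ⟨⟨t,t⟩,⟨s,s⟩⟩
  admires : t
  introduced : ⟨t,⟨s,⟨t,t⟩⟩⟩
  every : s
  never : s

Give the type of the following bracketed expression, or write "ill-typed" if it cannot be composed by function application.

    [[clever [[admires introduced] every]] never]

s

[admires introduced]: ⟨t,⟨s,⟨t,t⟩⟩⟩ applied to t yields ⟨s,⟨t,t⟩⟩.
[[admires introduced] every]: ⟨s,⟨t,t⟩⟩ applied to s yields ⟨t,t⟩.
[clever [[admires introduced] every]]: ⟨⟨t,t⟩,⟨s,s⟩⟩ applied to ⟨t,t⟩ yields ⟨s,s⟩.
[[clever [[admires introduced] every]] never]: ⟨s,s⟩ applied to s yields s.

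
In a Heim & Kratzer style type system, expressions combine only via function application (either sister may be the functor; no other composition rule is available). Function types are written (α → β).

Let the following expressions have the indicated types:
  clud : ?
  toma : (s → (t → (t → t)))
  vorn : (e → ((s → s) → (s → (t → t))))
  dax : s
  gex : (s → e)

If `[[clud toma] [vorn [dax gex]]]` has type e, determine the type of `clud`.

[[clud toma] [vorn [dax gex]]] must have type e. The sister [vorn [dax gex]] has type ((s → s) → (s → (t → t))); that is not a function onto e, so [clud toma] must be the functor, of type (((s → s) → (s → (t → t))) → e).
[clud toma] must have type (((s → s) → (s → (t → t))) → e). The sister toma has type (s → (t → (t → t))); that is not a function onto (((s → s) → (s → (t → t))) → e), so clud must be the functor, of type ((s → (t → (t → t))) → (((s → s) → (s → (t → t))) → e)).

((s → (t → (t → t))) → (((s → s) → (s → (t → t))) → e))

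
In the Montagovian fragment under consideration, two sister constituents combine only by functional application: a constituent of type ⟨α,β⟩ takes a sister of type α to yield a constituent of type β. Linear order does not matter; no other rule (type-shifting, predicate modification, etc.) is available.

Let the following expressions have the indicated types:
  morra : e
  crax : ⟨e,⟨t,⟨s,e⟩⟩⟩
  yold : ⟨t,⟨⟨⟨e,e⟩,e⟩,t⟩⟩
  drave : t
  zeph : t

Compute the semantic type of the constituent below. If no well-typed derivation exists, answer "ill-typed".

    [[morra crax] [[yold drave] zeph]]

ill-typed

[morra crax]: ⟨e,⟨t,⟨s,e⟩⟩⟩ applied to e yields ⟨t,⟨s,e⟩⟩.
[yold drave]: ⟨t,⟨⟨⟨e,e⟩,e⟩,t⟩⟩ applied to t yields ⟨⟨⟨e,e⟩,e⟩,t⟩.
[[yold drave] zeph]: ⟨⟨⟨e,e⟩,e⟩,t⟩ with t — neither is a function whose domain matches the other; composition fails here.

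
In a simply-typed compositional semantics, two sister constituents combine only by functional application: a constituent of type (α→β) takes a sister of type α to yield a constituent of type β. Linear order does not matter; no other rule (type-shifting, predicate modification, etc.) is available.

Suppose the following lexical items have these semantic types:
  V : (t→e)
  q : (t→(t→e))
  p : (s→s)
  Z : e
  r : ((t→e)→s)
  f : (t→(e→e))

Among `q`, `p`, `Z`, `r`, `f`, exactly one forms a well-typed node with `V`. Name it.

q : (t→(t→e)) — neither side's domain matches the other.
p : (s→s) — neither side's domain matches the other.
Z : e — neither side's domain matches the other.
r — combines: r : ((t→e)→s) takes V : (t→e) as argument, giving s.
f : (t→(e→e)) — neither side's domain matches the other.

r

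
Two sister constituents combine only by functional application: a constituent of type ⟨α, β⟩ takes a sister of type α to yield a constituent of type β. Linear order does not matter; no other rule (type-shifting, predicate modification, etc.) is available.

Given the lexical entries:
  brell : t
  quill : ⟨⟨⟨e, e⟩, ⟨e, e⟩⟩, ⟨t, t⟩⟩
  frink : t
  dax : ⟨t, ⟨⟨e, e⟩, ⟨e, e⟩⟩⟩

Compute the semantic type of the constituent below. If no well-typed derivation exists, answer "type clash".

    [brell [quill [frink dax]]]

t

[frink dax]: functor dax : ⟨t, ⟨⟨e, e⟩, ⟨e, e⟩⟩⟩, argument frink : t; result ⟨⟨e, e⟩, ⟨e, e⟩⟩.
[quill [frink dax]]: functor quill : ⟨⟨⟨e, e⟩, ⟨e, e⟩⟩, ⟨t, t⟩⟩, argument [frink dax] : ⟨⟨e, e⟩, ⟨e, e⟩⟩; result ⟨t, t⟩.
[brell [quill [frink dax]]]: functor [quill [frink dax]] : ⟨t, t⟩, argument brell : t; result t.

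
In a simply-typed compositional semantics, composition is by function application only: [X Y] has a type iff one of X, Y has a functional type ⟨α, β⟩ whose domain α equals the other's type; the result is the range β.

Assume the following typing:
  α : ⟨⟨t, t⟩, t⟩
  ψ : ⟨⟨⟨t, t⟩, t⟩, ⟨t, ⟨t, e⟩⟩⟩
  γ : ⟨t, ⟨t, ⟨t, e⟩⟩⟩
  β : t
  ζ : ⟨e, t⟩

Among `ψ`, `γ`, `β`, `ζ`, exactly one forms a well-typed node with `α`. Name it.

ψ — combines: ψ : ⟨⟨⟨t, t⟩, t⟩, ⟨t, ⟨t, e⟩⟩⟩ takes α : ⟨⟨t, t⟩, t⟩ as argument, giving ⟨t, ⟨t, e⟩⟩.
γ : ⟨t, ⟨t, ⟨t, e⟩⟩⟩ — does not combine with α.
β : t — does not combine with α.
ζ : ⟨e, t⟩ — does not combine with α.

ψ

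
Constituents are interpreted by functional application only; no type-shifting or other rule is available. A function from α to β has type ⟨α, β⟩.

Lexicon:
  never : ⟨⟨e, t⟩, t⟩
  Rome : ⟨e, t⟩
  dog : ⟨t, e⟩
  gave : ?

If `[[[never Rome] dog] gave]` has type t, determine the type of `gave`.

At [[[never Rome] dog] gave] (required: t): [[never Rome] dog] is e, which is not a function with range t; hence gave is the functor — type ⟨e, t⟩.

⟨e, t⟩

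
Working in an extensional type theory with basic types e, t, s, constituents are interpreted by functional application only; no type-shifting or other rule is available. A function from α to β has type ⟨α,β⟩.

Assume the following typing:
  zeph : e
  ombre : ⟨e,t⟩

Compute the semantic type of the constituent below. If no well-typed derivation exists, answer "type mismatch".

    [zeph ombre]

[zeph ombre]: ⟨e,t⟩ applied to e yields t.

t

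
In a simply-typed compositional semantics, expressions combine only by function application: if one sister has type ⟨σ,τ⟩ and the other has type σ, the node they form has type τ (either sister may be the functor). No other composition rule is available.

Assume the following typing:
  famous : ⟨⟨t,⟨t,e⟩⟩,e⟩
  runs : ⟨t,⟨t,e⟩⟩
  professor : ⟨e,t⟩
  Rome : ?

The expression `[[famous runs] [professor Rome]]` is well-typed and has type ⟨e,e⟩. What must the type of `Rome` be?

At [[famous runs] [professor Rome]] (required: ⟨e,e⟩): [famous runs] is e, which is not a function with range ⟨e,e⟩; hence [professor Rome] is the functor — type ⟨e,⟨e,e⟩⟩.
At [professor Rome] (required: ⟨e,⟨e,e⟩⟩): professor is ⟨e,t⟩, which is not a function with range ⟨e,⟨e,e⟩⟩; hence Rome is the functor — type ⟨⟨e,t⟩,⟨e,⟨e,e⟩⟩⟩.

⟨⟨e,t⟩,⟨e,⟨e,e⟩⟩⟩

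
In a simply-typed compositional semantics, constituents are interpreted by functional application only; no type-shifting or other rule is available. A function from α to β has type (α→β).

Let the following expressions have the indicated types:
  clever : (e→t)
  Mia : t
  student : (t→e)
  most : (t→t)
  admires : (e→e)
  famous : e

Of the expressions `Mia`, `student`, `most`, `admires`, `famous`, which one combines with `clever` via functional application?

famous

Mia : t — clever needs e; Mia needs nothing (atomic); neither fits.
student : (t→e) — clever needs e; student needs t; neither fits.
most : (t→t) — clever needs e; most needs t; neither fits.
admires : (e→e) — clever needs e; admires needs e; neither fits.
famous — combines: clever : (e→t) takes famous : e as argument, giving t.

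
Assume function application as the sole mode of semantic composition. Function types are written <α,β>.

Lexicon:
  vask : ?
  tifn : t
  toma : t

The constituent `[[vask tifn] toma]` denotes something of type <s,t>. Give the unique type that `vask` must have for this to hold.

[[vask tifn] toma] must have type <s,t>. The sister toma has type t; that is not a function onto <s,t>, so [vask tifn] must be the functor, of type <t,<s,t>>.
[vask tifn] must have type <t,<s,t>>. The sister tifn has type t; that is not a function onto <t,<s,t>>, so vask must be the functor, of type <t,<t,<s,t>>>.

<t,<t,<s,t>>>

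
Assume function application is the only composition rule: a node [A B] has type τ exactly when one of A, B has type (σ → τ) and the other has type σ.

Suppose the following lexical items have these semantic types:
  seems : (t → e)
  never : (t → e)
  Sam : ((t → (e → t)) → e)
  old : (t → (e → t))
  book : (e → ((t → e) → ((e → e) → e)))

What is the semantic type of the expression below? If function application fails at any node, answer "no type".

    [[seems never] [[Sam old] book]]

At [seems never]: neither (t → e) nor (t → e) can take the other as argument; the node is ill-typed.

no type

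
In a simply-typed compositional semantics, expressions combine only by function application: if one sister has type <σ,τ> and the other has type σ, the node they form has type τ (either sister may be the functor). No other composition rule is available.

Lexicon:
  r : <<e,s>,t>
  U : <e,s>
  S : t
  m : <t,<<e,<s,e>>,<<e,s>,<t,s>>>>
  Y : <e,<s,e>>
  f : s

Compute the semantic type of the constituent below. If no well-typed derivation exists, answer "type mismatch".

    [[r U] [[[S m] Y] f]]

type mismatch

[r U] — r of type <<e,s>,t> combines with U of type <e,s>: type t.
[S m] — m of type <t,<<e,<s,e>>,<<e,s>,<t,s>>>> combines with S of type t: type <<e,<s,e>>,<<e,s>,<t,s>>>.
[[S m] Y] — [S m] of type <<e,<s,e>>,<<e,s>,<t,s>>> combines with Y of type <e,<s,e>>: type <<e,s>,<t,s>>.
At [[[S m] Y] f]: neither <<e,s>,<t,s>> nor s can take the other as argument; the node is ill-typed.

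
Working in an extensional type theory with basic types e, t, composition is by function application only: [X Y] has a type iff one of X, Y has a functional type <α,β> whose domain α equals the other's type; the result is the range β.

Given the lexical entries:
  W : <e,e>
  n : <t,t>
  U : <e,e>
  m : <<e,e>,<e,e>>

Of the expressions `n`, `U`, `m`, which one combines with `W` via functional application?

n : <t,t> — no; W wants e, and n wants t.
U : <e,e> — no; W wants e, and U wants e.
m — combines: m : <<e,e>,<e,e>> takes W : <e,e> as argument, giving <e,e>.

m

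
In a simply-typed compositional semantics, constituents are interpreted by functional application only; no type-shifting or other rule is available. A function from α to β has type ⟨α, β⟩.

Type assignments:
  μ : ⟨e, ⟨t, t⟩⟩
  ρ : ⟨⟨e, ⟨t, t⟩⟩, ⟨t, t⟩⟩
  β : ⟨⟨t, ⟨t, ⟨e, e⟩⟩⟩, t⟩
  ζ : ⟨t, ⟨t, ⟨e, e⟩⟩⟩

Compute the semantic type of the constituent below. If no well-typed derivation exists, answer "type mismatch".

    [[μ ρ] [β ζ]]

t

[μ ρ]: functor ρ : ⟨⟨e, ⟨t, t⟩⟩, ⟨t, t⟩⟩, argument μ : ⟨e, ⟨t, t⟩⟩; result ⟨t, t⟩.
[β ζ]: functor β : ⟨⟨t, ⟨t, ⟨e, e⟩⟩⟩, t⟩, argument ζ : ⟨t, ⟨t, ⟨e, e⟩⟩⟩; result t.
[[μ ρ] [β ζ]]: functor [μ ρ] : ⟨t, t⟩, argument [β ζ] : t; result t.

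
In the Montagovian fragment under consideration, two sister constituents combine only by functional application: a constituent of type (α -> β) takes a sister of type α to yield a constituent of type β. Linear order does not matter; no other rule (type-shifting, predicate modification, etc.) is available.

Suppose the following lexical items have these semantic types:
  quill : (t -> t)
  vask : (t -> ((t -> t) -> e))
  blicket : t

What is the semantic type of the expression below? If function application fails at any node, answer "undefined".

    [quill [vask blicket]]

e

[vask blicket] — vask of type (t -> ((t -> t) -> e)) combines with blicket of type t: type ((t -> t) -> e).
[quill [vask blicket]] — [vask blicket] of type ((t -> t) -> e) combines with quill of type (t -> t): type e.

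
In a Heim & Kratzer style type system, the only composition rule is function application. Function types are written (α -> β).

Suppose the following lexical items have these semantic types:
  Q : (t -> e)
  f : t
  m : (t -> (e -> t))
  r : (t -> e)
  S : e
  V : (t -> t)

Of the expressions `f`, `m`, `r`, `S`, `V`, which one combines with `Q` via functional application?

f

f — combines: Q : (t -> e) takes f : t as argument, giving e.
m : (t -> (e -> t)) — no; Q wants t, and m wants t.
r : (t -> e) — no; Q wants t, and r wants t.
S : e — no; Q wants t, and S wants nothing (atomic).
V : (t -> t) — no; Q wants t, and V wants t.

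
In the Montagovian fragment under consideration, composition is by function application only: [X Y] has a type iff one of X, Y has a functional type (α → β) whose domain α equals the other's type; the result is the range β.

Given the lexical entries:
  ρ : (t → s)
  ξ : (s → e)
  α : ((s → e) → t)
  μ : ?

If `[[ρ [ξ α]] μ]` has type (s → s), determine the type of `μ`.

At [[ρ [ξ α]] μ] (required: (s → s)): [ρ [ξ α]] is s, which is not a function with range (s → s); hence μ is the functor — type (s → (s → s)).

(s → (s → s))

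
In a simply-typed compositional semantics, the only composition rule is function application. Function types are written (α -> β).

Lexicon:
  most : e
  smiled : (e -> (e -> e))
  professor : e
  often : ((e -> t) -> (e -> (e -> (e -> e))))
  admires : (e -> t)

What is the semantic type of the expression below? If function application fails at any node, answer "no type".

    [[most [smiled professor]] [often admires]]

(e -> (e -> e))

[smiled professor]: smiled is (e -> (e -> e)), professor is e; result (e -> e).
[most [smiled professor]]: [smiled professor] is (e -> e), most is e; result e.
[often admires]: often is ((e -> t) -> (e -> (e -> (e -> e)))), admires is (e -> t); result (e -> (e -> (e -> e))).
[[most [smiled professor]] [often admires]]: [often admires] is (e -> (e -> (e -> e))), [most [smiled professor]] is e; result (e -> (e -> e)).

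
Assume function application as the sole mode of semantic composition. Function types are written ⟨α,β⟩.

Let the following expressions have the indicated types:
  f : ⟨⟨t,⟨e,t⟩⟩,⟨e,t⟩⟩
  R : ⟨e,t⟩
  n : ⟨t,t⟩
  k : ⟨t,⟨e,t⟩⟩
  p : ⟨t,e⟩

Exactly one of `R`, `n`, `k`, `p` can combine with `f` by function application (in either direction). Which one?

R : ⟨e,t⟩ — does not combine with f.
n : ⟨t,t⟩ — does not combine with f.
k — combines: f : ⟨⟨t,⟨e,t⟩⟩,⟨e,t⟩⟩ takes k : ⟨t,⟨e,t⟩⟩ as argument, giving ⟨e,t⟩.
p : ⟨t,e⟩ — does not combine with f.

k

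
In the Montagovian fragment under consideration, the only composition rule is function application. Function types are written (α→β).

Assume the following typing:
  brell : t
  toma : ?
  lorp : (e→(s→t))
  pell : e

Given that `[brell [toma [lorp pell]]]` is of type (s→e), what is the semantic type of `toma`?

((s→t)→(t→(s→e)))

[brell [toma [lorp pell]]] is required to be (s→e). brell : t cannot yield (s→e) as functor, so [toma [lorp pell]] : (t→(s→e)).
[toma [lorp pell]] is required to be (t→(s→e)). [lorp pell] : (s→t) cannot yield (t→(s→e)) as functor, so toma : ((s→t)→(t→(s→e))).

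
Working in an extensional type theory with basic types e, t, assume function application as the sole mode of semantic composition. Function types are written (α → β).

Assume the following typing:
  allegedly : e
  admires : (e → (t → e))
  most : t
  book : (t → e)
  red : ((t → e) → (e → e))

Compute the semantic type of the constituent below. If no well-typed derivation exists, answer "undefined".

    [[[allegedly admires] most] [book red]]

e

[allegedly admires]: (e → (t → e)) applied to e yields (t → e).
[[allegedly admires] most]: (t → e) applied to t yields e.
[book red]: ((t → e) → (e → e)) applied to (t → e) yields (e → e).
[[[allegedly admires] most] [book red]]: (e → e) applied to e yields e.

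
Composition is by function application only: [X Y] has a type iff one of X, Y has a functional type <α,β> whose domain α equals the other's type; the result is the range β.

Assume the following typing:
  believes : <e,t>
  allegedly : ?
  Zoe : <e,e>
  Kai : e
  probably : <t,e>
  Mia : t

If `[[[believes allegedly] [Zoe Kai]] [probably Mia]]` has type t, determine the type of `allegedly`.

<<e,t>,<e,<e,t>>>

[[[believes allegedly] [Zoe Kai]] [probably Mia]] must have type t. The sister [probably Mia] has type e; that is not a function onto t, so [[believes allegedly] [Zoe Kai]] must be the functor, of type <e,t>.
[[believes allegedly] [Zoe Kai]] must have type <e,t>. The sister [Zoe Kai] has type e; that is not a function onto <e,t>, so [believes allegedly] must be the functor, of type <e,<e,t>>.
[believes allegedly] must have type <e,<e,t>>. The sister believes has type <e,t>; that is not a function onto <e,<e,t>>, so allegedly must be the functor, of type <<e,t>,<e,<e,t>>>.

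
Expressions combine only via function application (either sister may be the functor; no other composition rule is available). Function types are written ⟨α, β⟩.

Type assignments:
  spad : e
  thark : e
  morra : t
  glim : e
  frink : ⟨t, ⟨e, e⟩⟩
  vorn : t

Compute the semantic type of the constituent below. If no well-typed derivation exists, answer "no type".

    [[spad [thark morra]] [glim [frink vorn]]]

[thark morra]: e and t cannot combine by function application — type clash.

no type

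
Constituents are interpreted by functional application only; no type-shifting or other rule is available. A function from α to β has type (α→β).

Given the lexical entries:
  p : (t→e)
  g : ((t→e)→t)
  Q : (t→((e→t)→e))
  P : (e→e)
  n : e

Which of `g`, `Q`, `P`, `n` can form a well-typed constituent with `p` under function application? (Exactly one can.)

g

g — combines: g : ((t→e)→t) takes p : (t→e) as argument, giving t.
Q : (t→((e→t)→e)) — no; p wants t, and Q wants t.
P : (e→e) — no; p wants t, and P wants e.
n : e — no; p wants t, and n wants nothing (atomic).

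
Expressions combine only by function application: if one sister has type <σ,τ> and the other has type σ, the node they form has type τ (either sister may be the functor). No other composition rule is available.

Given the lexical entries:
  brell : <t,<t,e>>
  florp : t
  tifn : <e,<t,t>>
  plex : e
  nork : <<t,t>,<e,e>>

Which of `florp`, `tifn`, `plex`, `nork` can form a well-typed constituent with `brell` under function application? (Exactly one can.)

florp — combines: brell : <t,<t,e>> takes florp : t as argument, giving <t,e>.
tifn : <e,<t,t>> — does not combine with brell.
plex : e — does not combine with brell.
nork : <<t,t>,<e,e>> — does not combine with brell.

florp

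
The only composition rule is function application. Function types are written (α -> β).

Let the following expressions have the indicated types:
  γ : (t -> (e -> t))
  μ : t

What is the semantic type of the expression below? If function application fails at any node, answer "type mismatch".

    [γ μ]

(e -> t)

[γ μ] — γ of type (t -> (e -> t)) combines with μ of type t: type (e -> t).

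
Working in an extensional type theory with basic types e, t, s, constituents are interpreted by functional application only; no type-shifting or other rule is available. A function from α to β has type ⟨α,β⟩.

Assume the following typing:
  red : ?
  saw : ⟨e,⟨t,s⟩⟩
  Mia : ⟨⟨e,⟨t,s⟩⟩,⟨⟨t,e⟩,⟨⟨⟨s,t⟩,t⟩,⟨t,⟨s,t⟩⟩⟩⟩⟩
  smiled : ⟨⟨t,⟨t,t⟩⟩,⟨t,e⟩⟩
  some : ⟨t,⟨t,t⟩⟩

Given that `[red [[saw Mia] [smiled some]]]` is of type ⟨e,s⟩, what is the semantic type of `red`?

[red [[saw Mia] [smiled some]]] must have type ⟨e,s⟩. The sister [[saw Mia] [smiled some]] has type ⟨⟨⟨s,t⟩,t⟩,⟨t,⟨s,t⟩⟩⟩; that is not a function onto ⟨e,s⟩, so red must be the functor, of type ⟨⟨⟨⟨s,t⟩,t⟩,⟨t,⟨s,t⟩⟩⟩,⟨e,s⟩⟩.

⟨⟨⟨⟨s,t⟩,t⟩,⟨t,⟨s,t⟩⟩⟩,⟨e,s⟩⟩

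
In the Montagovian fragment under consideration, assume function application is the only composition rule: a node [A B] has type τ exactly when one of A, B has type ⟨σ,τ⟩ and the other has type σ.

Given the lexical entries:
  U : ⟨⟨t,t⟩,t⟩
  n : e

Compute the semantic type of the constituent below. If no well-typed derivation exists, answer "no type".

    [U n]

At [U n]: neither ⟨⟨t,t⟩,t⟩ nor e can take the other as argument; the node is ill-typed.

no type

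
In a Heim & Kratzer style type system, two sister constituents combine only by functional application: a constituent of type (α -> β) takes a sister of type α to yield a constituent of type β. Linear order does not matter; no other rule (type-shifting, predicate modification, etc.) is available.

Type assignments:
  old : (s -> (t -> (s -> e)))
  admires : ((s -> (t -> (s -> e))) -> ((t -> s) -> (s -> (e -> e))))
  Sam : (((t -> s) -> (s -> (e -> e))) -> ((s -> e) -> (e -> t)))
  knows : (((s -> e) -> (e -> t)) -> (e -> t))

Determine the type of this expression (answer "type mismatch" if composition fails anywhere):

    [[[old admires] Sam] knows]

(e -> t)

[old admires]: ((s -> (t -> (s -> e))) -> ((t -> s) -> (s -> (e -> e)))) applied to (s -> (t -> (s -> e))) yields ((t -> s) -> (s -> (e -> e))).
[[old admires] Sam]: (((t -> s) -> (s -> (e -> e))) -> ((s -> e) -> (e -> t))) applied to ((t -> s) -> (s -> (e -> e))) yields ((s -> e) -> (e -> t)).
[[[old admires] Sam] knows]: (((s -> e) -> (e -> t)) -> (e -> t)) applied to ((s -> e) -> (e -> t)) yields (e -> t).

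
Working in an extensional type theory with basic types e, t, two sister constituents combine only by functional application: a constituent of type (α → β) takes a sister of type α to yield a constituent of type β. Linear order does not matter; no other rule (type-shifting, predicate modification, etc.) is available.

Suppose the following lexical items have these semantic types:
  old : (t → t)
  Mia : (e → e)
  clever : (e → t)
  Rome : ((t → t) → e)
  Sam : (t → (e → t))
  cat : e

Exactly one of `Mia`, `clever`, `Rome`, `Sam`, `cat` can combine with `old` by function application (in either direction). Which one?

Mia : (e → e) — old needs t; Mia needs e; neither fits.
clever : (e → t) — old needs t; clever needs e; neither fits.
Rome — combines: Rome : ((t → t) → e) takes old : (t → t) as argument, giving e.
Sam : (t → (e → t)) — old needs t; Sam needs t; neither fits.
cat : e — old needs t; cat needs nothing (atomic); neither fits.

Rome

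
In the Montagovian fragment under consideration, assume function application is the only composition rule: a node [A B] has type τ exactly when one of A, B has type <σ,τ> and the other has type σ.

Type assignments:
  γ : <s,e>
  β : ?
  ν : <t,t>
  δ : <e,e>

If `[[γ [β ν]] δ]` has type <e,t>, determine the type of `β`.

<<t,t>,<<s,e>,<<e,e>,<e,t>>>>

For [[γ [β ν]] δ] to have type <e,t> with δ of type <e,e>, [γ [β ν]] must be the function: [γ [β ν]] : <<e,e>,<e,t>>.
For [γ [β ν]] to have type <<e,e>,<e,t>> with γ of type <s,e>, [β ν] must be the function: [β ν] : <<s,e>,<<e,e>,<e,t>>>.
For [β ν] to have type <<s,e>,<<e,e>,<e,t>>> with ν of type <t,t>, β must be the function: β : <<t,t>,<<s,e>,<<e,e>,<e,t>>>>.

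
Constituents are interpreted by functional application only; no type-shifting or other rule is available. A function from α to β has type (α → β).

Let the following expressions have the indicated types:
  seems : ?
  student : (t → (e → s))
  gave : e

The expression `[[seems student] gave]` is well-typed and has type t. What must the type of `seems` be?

[[seems student] gave] must have type t. The sister gave has type e; that is not a function onto t, so [seems student] must be the functor, of type (e → t).
[seems student] must have type (e → t). The sister student has type (t → (e → s)); that is not a function onto (e → t), so seems must be the functor, of type ((t → (e → s)) → (e → t)).

((t → (e → s)) → (e → t))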